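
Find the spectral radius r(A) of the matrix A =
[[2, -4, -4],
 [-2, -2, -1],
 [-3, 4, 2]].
r(A) ≈ 6.0615

The eigenvalues of A are the roots of its characteristic polynomial. With M = A (coefficients from the trace, the sum of principal 2x2 minors, and det A):
  p(λ) = det(λ I - M) = λ^3 - 2λ^2 - 20λ - 28.
No integer candidate from the rational root theorem (±divisors of 28) is a root, so the roots are irrational. The cubic discriminant is Δ = -8624 < 0, so there is one real root and a complex-conjugate pair. p(6) = -4 and p(7) = 77 have opposite signs, so a root lies in (6, 7); Newton's method refines it to λ ≈ 6.0615. Dividing out (λ - (6.0615)) leaves approximately λ^2 + 4.0615λ + 4.6193. For λ^2 + 4.0615λ + 4.6193 the discriminant is -1.9809. It is negative, so the remaining roots are the complex-conjugate pair λ ≈ -2.0308 ± 0.7037i. Their product equals the constant term, so |λ|^2 ≈ 4.6193 and |λ| ≈ 2.1493.
Thus the eigenvalues (to 4 decimals) are 6.0615 (modulus 6.0615); -2.0308 ± 0.7037i (modulus 2.1493). The spectral radius is the largest modulus: r(A) ≈ 6.0615. (Cross-check: r(A) ≤ ||A||_2 ≈ 8.0037; equality holds whenever A is normal, though it can also hold for some non-normal A.)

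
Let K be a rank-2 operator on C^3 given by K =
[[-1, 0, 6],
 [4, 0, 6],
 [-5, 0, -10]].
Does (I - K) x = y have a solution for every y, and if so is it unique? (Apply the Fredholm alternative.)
(I - K) is invertible (det(I - K) = 52 ≠ 0), so for every y in C^3 the equation (I - K) x = y has a unique solution.

K has rank 2 and factors as K = U V^T = u1 v1^T + u2 v2^T with u1 = (2, 1, -2), v1 = (-2, 0, 2), u2 = (1, 2, -3), v2 = (3, 0, 2) (multiplying out reproduces the displayed K). The nonzero eigenvalues of U V^T coincide with those of the 2 x 2 matrix G = V^T U = [[v1·u1, v1·u2], [v2·u1, v2·u2]] = [[-8, -8], [2, -3]], and by the Sylvester determinant identity det(I_3 - U V^T) = det(I_2 - V^T U) = det([[9, 8], [-2, 4]]) = (9)(4) - (8)(-2) = 52. (Direct check: I - K =
[[2, 0, -6],
 [-4, 1, -6],
 [5, 0, 11]]
has determinant 52.) The finite-dimensional Fredholm alternative says: either (I - K) is invertible, or ker(I - K) ≠ {0} and then range(I - K) = ker((I - K)^*)^⊥, with dim ker(I - K) = dim ker((I - K)^*). Since det(I - K) ≠ 0, 1 is not an eigenvalue of K and ker(I - K) = {0}, so we are in the first case: for every y there is a unique x = (I - K)^(-1) y. (Explicitly, by the Woodbury identity, (I - U V^T)^(-1) = I + U (I_2 - G)^(-1) V^T.)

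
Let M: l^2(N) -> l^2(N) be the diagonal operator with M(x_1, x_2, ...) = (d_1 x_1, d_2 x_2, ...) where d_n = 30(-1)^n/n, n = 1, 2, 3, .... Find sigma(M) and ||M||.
sigma(M) = {30(-1)^n/n : n ≥ 1} ∪ {0}; ||M|| = 30

A bounded diagonal operator on l^2 with diagonal entries d_n has spectrum equal to the closure of {d_n : n ≥ 1}: every d_n is an eigenvalue (with eigenvector e_n), so {d_n} ⊂ sigma(M); the spectrum is closed, so its closure is too; and for lambda not in the closure, (M - lambda I) has bounded inverse (the diagonal entries 1/(d_n - lambda) are bounded). For our sequence d_n = 30(-1)^n/n, n = 1, 2, 3, ...:
  - {d_n} = {30(-1)^n/n : n ≥ 1}; the only limit point is 0
  - closure = {30(-1)^n/n : n ≥ 1} ∪ {0}
For the norm: a diagonal operator has ||M|| = sup_n |d_n|. Here |d_n| = 30/n is decreasing, so sup_n |d_n| = |d_1| = 30. So ||M|| = 30.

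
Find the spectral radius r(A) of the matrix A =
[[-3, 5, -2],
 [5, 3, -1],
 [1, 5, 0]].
r(A) ≈ 6.1202

The eigenvalues of A are the roots of its characteristic polynomial. With M = A (coefficients from the trace, the sum of principal 2x2 minors, and det A):
  p(λ) = det(λ I - M) = λ^3 - 27λ + 64.
No integer candidate from the rational root theorem (±divisors of 64) is a root, so the roots are irrational. The cubic discriminant is Δ = -31860 < 0, so there is one real root and a complex-conjugate pair. p(-7) = -90 and p(-6) = 10 have opposite signs, so a root lies in (-7, -6); Newton's method refines it to λ ≈ -6.1202. Dividing out (λ - (-6.1202)) leaves approximately λ^2 - 6.1202λ + 10.4571. For λ^2 - 6.1202λ + 10.4571 the discriminant is -4.3714. It is negative, so the remaining roots are the complex-conjugate pair λ ≈ 3.0601 ± 1.0454i. Their product equals the constant term, so |λ|^2 ≈ 10.4571 and |λ| ≈ 3.2337.
Thus the eigenvalues (to 4 decimals) are -6.1202 (modulus 6.1202); 3.0601 ± 1.0454i (modulus 3.2337). The spectral radius is the largest modulus: r(A) ≈ 6.1202. (Cross-check: r(A) ≤ ||A||_2 ≈ 7.9214; equality holds whenever A is normal, though it can also hold for some non-normal A.)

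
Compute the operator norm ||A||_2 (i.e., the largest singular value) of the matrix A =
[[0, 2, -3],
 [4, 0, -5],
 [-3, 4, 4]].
||A||_2 ≈ 8.7127 (= sqrt(largest eigenvalue of A^T A))

||A||_2 = sigma_max(A) = sqrt(lambda_max(A^T A)). Form the symmetric matrix M = A^T A =
[[25, -12, -32],
 [-12, 20, 10],
 [-32, 10, 50]].
Its characteristic polynomial (trace, sum of principal 2x2 minors, determinant of M give the coefficients) is
  p(λ) = det(λ I - M) = λ^3 - 95λ^2 + 1482λ - 2500.
No integer candidate from the rational root theorem (±divisors of 2500) is a root, so the roots are irrational. The cubic discriminant is Δ = 4395065428 > 0, so there are three distinct real roots. p(1) = -1112 and p(2) = 92 have opposite signs, so a root lies in (1, 2); Newton's method refines it to λ ≈ 1.918. p(17) = 152 and p(18) = -772 have opposite signs, so a root lies in (17, 18); Newton's method refines it to λ ≈ 17.1711. p(75) = -3850 and p(76) = 388 have opposite signs, so a root lies in (75, 76); Newton's method refines it to λ ≈ 75.911. Check (Vieta): the three roots sum to 95, matching tr M = 95.
So the eigenvalues of A^T A are ≈ 1.918, 17.1711, 75.911 (all ≥ 0, as they must be for A^T A). The largest is λ_max ≈ 75.911, hence ||A||_2 = sqrt(λ_max) ≈ 8.7127.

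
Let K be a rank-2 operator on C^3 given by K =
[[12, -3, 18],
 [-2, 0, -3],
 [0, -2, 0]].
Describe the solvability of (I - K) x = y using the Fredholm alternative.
(I - K) is invertible (det(I - K) = -23 ≠ 0), so for every y in C^3 the equation (I - K) x = y has a unique solution.

K has rank 2 and factors as K = U V^T = u1 v1^T + u2 v2^T with u1 = (-3, 0, -2), v1 = (-2, 1, -3), u2 = (-3, 1, 2), v2 = (-2, 0, -3) (multiplying out reproduces the displayed K). The nonzero eigenvalues of U V^T coincide with those of the 2 x 2 matrix G = V^T U = [[v1·u1, v1·u2], [v2·u1, v2·u2]] = [[12, 1], [12, 0]], and by the Sylvester determinant identity det(I_3 - U V^T) = det(I_2 - V^T U) = det([[-11, -1], [-12, 1]]) = (-11)(1) - (-1)(-12) = -23. (Direct check: I - K =
[[-11, 3, -18],
 [2, 1, 3],
 [0, 2, 1]]
has determinant -23.) The finite-dimensional Fredholm alternative says: either (I - K) is invertible, or ker(I - K) ≠ {0} and then range(I - K) = ker((I - K)^*)^⊥, with dim ker(I - K) = dim ker((I - K)^*). Since det(I - K) ≠ 0, 1 is not an eigenvalue of K and ker(I - K) = {0}, so we are in the first case: for every y there is a unique x = (I - K)^(-1) y. (Explicitly, by the Woodbury identity, (I - U V^T)^(-1) = I + U (I_2 - G)^(-1) V^T.)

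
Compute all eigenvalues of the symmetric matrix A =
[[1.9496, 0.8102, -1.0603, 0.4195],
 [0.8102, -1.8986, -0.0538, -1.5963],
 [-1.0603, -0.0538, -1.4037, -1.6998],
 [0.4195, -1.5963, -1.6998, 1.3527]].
sigma(A) ≈ {-3, -2, 2, 3}

A is real symmetric, so its spectrum consists of real eigenvalues. Expanding the characteristic polynomial of the displayed matrix gives
  det(λ I - A) = p(λ) = λ^4 + (0)λ^3 + (-13)λ^2 + (0)λ + (36).
Solving p(λ) = 0 yields eigenvalues ≈ -3, -2, 2, 3. (A is shown rounded to 4 decimals, so these recover the underlying integer eigenvalues to within that precision.)
Verification: the trace of A = 0 equals the sum of eigenvalues 0, and det(A) ≈ 35.9998 matches the eigenvalue product 36.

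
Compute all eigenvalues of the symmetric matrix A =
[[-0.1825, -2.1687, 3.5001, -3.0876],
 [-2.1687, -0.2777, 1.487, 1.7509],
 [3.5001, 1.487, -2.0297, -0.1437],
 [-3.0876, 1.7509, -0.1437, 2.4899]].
sigma(A) ≈ {-6, -1, 1, 6}

A is real symmetric, so its spectrum consists of real eigenvalues. Expanding the characteristic polynomial of the displayed matrix gives
  det(λ I - A) = p(λ) = λ^4 + (0)λ^3 + (-37)λ^2 + (-0.0013)λ + (36).
Solving p(λ) = 0 yields eigenvalues ≈ -6, -1, 1, 6. (A is shown rounded to 4 decimals, so these recover the underlying integer eigenvalues to within that precision.)
Verification: the trace of A = 0 equals the sum of eigenvalues 0, and det(A) ≈ 35.9994 matches the eigenvalue product 36.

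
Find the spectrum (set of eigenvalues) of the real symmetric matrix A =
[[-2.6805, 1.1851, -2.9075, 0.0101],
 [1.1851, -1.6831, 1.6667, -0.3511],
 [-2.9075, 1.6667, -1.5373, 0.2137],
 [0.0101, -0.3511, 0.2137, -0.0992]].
sigma(A) ≈ {-6, -1, 0, 1}

A is real symmetric, so its spectrum consists of real eigenvalues. Expanding the characteristic polynomial of the displayed matrix gives
  det(λ I - A) = p(λ) = λ^4 + (6)λ^3 + (-1)λ^2 + (-6)λ + (0).
Solving p(λ) = 0 yields eigenvalues ≈ -6, -1, 0, 1. (A is shown rounded to 4 decimals, so these recover the underlying integer eigenvalues to within that precision.)
Verification: the trace of A = -6 equals the sum of eigenvalues -6, and det(A) ≈ -0.0001 matches the eigenvalue product 0.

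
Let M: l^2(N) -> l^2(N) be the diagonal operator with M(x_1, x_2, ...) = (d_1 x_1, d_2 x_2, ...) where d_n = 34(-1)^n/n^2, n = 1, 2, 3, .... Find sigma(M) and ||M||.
sigma(M) = {34(-1)^n/n^2 : n ≥ 1} ∪ {0}; ||M|| = 34

A bounded diagonal operator on l^2 with diagonal entries d_n has spectrum equal to the closure of {d_n : n ≥ 1}: every d_n is an eigenvalue (with eigenvector e_n), so {d_n} ⊂ sigma(M); the spectrum is closed, so its closure is too; and for lambda not in the closure, (M - lambda I) has bounded inverse (the diagonal entries 1/(d_n - lambda) are bounded). For our sequence d_n = 34(-1)^n/n^2, n = 1, 2, 3, ...:
  - {d_n} = {34(-1)^n/n^2 : n ≥ 1}; the only limit point is 0
  - closure = {34(-1)^n/n^2 : n ≥ 1} ∪ {0}
For the norm: a diagonal operator has ||M|| = sup_n |d_n|. Here |d_n| = 34/n^2 is decreasing, so sup_n |d_n| = |d_1| = 34. So ||M|| = 34.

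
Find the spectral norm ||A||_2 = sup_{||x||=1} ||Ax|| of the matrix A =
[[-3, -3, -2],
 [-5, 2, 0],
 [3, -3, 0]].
||A||_2 ≈ 6.8754 (= sqrt(largest eigenvalue of A^T A))

||A||_2 = sigma_max(A) = sqrt(lambda_max(A^T A)). Form the symmetric matrix M = A^T A =
[[43, -10, 6],
 [-10, 22, 6],
 [6, 6, 4]].
Its characteristic polynomial (trace, sum of principal 2x2 minors, determinant of M give the coefficients) is
  p(λ) = det(λ I - M) = λ^3 - 69λ^2 + 1034λ - 324.
No integer candidate from the rational root theorem (±divisors of 324) is a root, so the roots are irrational. The cubic discriminant is Δ = 655730356 > 0, so there are three distinct real roots. p(0) = -324 and p(1) = 642 have opposite signs, so a root lies in (0, 1); Newton's method refines it to λ ≈ 0.3202. p(21) = 222 and p(22) = -324 have opposite signs, so a root lies in (21, 22); Newton's method refines it to λ ≈ 21.4086. p(47) = -324 and p(48) = 924 have opposite signs, so a root lies in (47, 48); Newton's method refines it to λ ≈ 47.2712. Check (Vieta): the three roots sum to 69, matching tr M = 69.
So the eigenvalues of A^T A are ≈ 0.3202, 21.4086, 47.2712 (all ≥ 0, as they must be for A^T A). The largest is λ_max ≈ 47.2712, hence ||A||_2 = sqrt(λ_max) ≈ 6.8754.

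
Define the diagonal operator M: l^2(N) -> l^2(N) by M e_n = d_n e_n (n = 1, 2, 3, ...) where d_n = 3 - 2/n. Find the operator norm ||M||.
||M|| = 3

For a diagonal operator on l^2 with entries d_n, ||M|| = sup_n |d_n|. Here d_1 = 1, d_2 = 2, ..., and d_n = 3 - 2/n increases monotonically toward 3. All terms lie in [1, 3), so |d_n| = d_n and the supremum is the limit 3, which is not attained by any individual d_n. Hence ||M|| = 3.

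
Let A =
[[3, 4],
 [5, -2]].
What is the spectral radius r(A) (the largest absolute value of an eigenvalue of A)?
r(A) = (1 + sqrt(105))/2 ≈ 5.6235

The eigenvalues of A are the roots of its characteristic polynomial. With M = A (coefficients from the trace and determinant):
  p(λ) = det(λ I - M) = λ^2 - λ - 26.
For λ^2 - λ - 26 the discriminant is 105. It is nonnegative but not a perfect square, so the roots are real and irrational: λ = (1 ± sqrt(105))/2 ≈ 5.6235, -4.6235.
Thus the eigenvalues (to 4 decimals) are 5.6235 (modulus 5.6235); -4.6235 (modulus 4.6235). The spectral radius is the largest modulus: r(A) = (1 + sqrt(105))/2 ≈ 5.6235. (Cross-check: r(A) ≤ ||A||_2 ≈ 5.8549; equality holds whenever A is normal, though it can also hold for some non-normal A.)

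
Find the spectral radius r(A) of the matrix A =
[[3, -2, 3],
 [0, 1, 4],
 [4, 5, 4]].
r(A) ≈ 8.2199

The eigenvalues of A are the roots of its characteristic polynomial. With M = A (coefficients from the trace, the sum of principal 2x2 minors, and det A):
  p(λ) = det(λ I - M) = λ^3 - 8λ^2 - 13λ + 92.
No integer candidate from the rational root theorem (±divisors of 92) is a root, so the roots are irrational. The cubic discriminant is Δ = 151716 > 0, so there are three distinct real roots. p(-4) = -48 and p(-3) = 32 have opposite signs, so a root lies in (-4, -3); Newton's method refines it to λ ≈ -3.4573. p(3) = 8 and p(4) = -24 have opposite signs, so a root lies in (3, 4); Newton's method refines it to λ ≈ 3.2373. p(8) = -12 and p(9) = 56 have opposite signs, so a root lies in (8, 9); Newton's method refines it to λ ≈ 8.2199. Check (Vieta): the three roots sum to 8, matching tr M = 8.
Thus the eigenvalues (to 4 decimals) are -3.4573 (modulus 3.4573); 3.2373 (modulus 3.2373); 8.2199 (modulus 8.2199). The spectral radius is the largest modulus: r(A) ≈ 8.2199. (Cross-check: r(A) ≤ ||A||_2 ≈ 8.468; equality holds whenever A is normal, though it can also hold for some non-normal A.)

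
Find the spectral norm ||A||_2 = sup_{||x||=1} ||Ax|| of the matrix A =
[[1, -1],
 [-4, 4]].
||A||_2 = sqrt(34) ≈ 5.831 (= sqrt(largest eigenvalue of A^T A))

||A||_2 = sigma_max(A) = sqrt(lambda_max(A^T A)). Form the symmetric matrix M = A^T A =
[[17, -17],
 [-17, 17]].
Its characteristic polynomial (trace, determinant of M give the coefficients) is
  p(λ) = det(λ I - M) = λ^2 - 34λ.
For λ^2 - 34λ the discriminant is 1156. It is a perfect square (34^2), so the roots are rational: λ = (34 ± 34)/2 = 34, 0.
So the eigenvalues of A^T A are ≈ 0, 34 (all ≥ 0, as they must be for A^T A). The largest is λ_max = 34, hence ||A||_2 = sqrt(λ_max) = sqrt(34) ≈ 5.831.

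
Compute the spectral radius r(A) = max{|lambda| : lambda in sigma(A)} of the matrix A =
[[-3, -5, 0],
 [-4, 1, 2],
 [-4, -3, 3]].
r(A) ≈ 5.1846

The eigenvalues of A are the roots of its characteristic polynomial. With M = A (coefficients from the trace, the sum of principal 2x2 minors, and det A):
  p(λ) = det(λ I - M) = λ^3 - λ^2 - 23λ + 47.
No integer candidate from the rational root theorem (±divisors of 47) is a root, so the roots are irrational. The cubic discriminant is Δ = 9200 > 0, so there are three distinct real roots. p(-6) = -67 and p(-5) = 12 have opposite signs, so a root lies in (-6, -5); Newton's method refines it to λ ≈ -5.1846. p(2) = 5 and p(3) = -4 have opposite signs, so a root lies in (2, 3); Newton's method refines it to λ ≈ 2.3872. p(3) = -4 and p(4) = 3 have opposite signs, so a root lies in (3, 4); Newton's method refines it to λ ≈ 3.7975. Check (Vieta): the three roots sum to 1, matching tr M = 1.
Thus the eigenvalues (to 4 decimals) are -5.1846 (modulus 5.1846); 2.3872 (modulus 2.3872); 3.7975 (modulus 3.7975). The spectral radius is the largest modulus: r(A) ≈ 5.1846. (Cross-check: r(A) ≤ ||A||_2 ≈ 8.2658; equality holds whenever A is normal, though it can also hold for some non-normal A.)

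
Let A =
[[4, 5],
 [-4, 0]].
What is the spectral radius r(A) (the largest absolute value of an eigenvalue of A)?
r(A) = sqrt(20) ≈ 4.4721

The eigenvalues of A are the roots of its characteristic polynomial. With M = A (coefficients from the trace and determinant):
  p(λ) = det(λ I - M) = λ^2 - 4λ + 20.
For λ^2 - 4λ + 20 the discriminant is -64. It is negative, so the roots are the complex-conjugate pair λ = 2 ± (sqrt(64)/2) i ≈ 2 ± 4i. For a conjugate pair the product of the roots equals the constant term, so |λ|^2 = 20 and |λ| = sqrt(20) ≈ 4.4721.
Thus the eigenvalues (to 4 decimals) are 2 ± 4i (modulus 4.4721). The spectral radius is the largest modulus: r(A) = sqrt(20) ≈ 4.4721. (Cross-check: r(A) ≤ ||A||_2 ≈ 6.986; equality holds whenever A is normal, though it can also hold for some non-normal A.)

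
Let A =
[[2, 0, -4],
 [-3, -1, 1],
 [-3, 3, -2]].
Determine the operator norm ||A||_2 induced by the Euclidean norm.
||A||_2 = sqrt((30 + sqrt(532))/2) ≈ 5.151 (= sqrt(largest eigenvalue of A^T A))

||A||_2 = sigma_max(A) = sqrt(lambda_max(A^T A)). Form the symmetric matrix M = A^T A =
[[22, -6, -5],
 [-6, 10, -7],
 [-5, -7, 21]].
Its characteristic polynomial (trace, sum of principal 2x2 minors, determinant of M give the coefficients) is
  p(λ) = det(λ I - M) = λ^3 - 53λ^2 + 782λ - 2116.
By the rational root theorem any rational root is an integer divisor of 2116. Testing λ = 23: p(23) = 12167 - 28037 + 17986 - 2116 = 0, so λ = 23 is a root. Dividing out (λ - 23) leaves p(λ) = (λ - 23)(λ^2 - 30λ + 92). For λ^2 - 30λ + 92 the discriminant is 532. It is nonnegative but not a perfect square, so the roots are real and irrational: λ = (30 ± sqrt(532))/2 ≈ 26.5326, 3.4674.
So the eigenvalues of A^T A are ≈ 3.4674, 23, 26.5326 (all ≥ 0, as they must be for A^T A). The largest is λ_max = (30 + sqrt(532))/2 ≈ 26.5326, hence ||A||_2 = sqrt(λ_max) = sqrt((30 + sqrt(532))/2) ≈ 5.151.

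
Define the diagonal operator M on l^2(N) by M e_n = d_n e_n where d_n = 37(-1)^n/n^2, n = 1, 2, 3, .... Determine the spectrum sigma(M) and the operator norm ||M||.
sigma(M) = {37(-1)^n/n^2 : n ≥ 1} ∪ {0}; ||M|| = 37

A bounded diagonal operator on l^2 with diagonal entries d_n has spectrum equal to the closure of {d_n : n ≥ 1}: every d_n is an eigenvalue (with eigenvector e_n), so {d_n} ⊂ sigma(M); the spectrum is closed, so its closure is too; and for lambda not in the closure, (M - lambda I) has bounded inverse (the diagonal entries 1/(d_n - lambda) are bounded). For our sequence d_n = 37(-1)^n/n^2, n = 1, 2, 3, ...:
  - {d_n} = {37(-1)^n/n^2 : n ≥ 1}; the only limit point is 0
  - closure = {37(-1)^n/n^2 : n ≥ 1} ∪ {0}
For the norm: a diagonal operator has ||M|| = sup_n |d_n|. Here |d_n| = 37/n^2 is decreasing, so sup_n |d_n| = |d_1| = 37. So ||M|| = 37.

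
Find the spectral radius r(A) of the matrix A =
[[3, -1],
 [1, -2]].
r(A) = (1 + sqrt(21))/2 ≈ 2.7913

The eigenvalues of A are the roots of its characteristic polynomial. With M = A (coefficients from the trace and determinant):
  p(λ) = det(λ I - M) = λ^2 - λ - 5.
For λ^2 - λ - 5 the discriminant is 21. It is nonnegative but not a perfect square, so the roots are real and irrational: λ = (1 ± sqrt(21))/2 ≈ 2.7913, -1.7913.
Thus the eigenvalues (to 4 decimals) are 2.7913 (modulus 2.7913); -1.7913 (modulus 1.7913). The spectral radius is the largest modulus: r(A) = (1 + sqrt(21))/2 ≈ 2.7913. (Cross-check: r(A) ≤ ||A||_2 ≈ 3.618; equality holds whenever A is normal, though it can also hold for some non-normal A.)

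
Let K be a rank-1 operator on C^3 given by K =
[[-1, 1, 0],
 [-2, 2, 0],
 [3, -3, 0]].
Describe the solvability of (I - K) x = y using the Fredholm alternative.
(I - K) is singular (det(I - K) = 0, i.e. 1 ∈ sigma(K)). (I - K) x = y is solvable iff y ⊥ ker((I - K)^*) = span{(-1, 1, 0)}, i.e. iff -y_1 + y_2 = 0. When solvable, the solutions are x = y + c·(1, 2, -3), c arbitrary (ker(I - K) = span{(1, 2, -3)}, dimension 1).

K has rank 1, so it is an outer product K = u v^T: every row of K is a multiple of one row vector. Reading off the entries, u = (1, 2, -3) and v = (-1, 1, 0) (row i of K equals u_i·v^T). A rank-one matrix u v^T satisfies K u = u (v·u) and kills the (2)-dimensional subspace v^⊥, so its characteristic polynomial is lambda^2 (lambda - v·u) with v·u = tr K = 1. Hence the eigenvalues of I - K are 1 (multiplicity 2) and 1 - (1) = 0, so det(I - K) = 0. (Direct check: I - K =
[[2, -1, 0],
 [2, -1, 0],
 [-3, 3, 1]]
has determinant 0.) So 1 is an eigenvalue of K and (I - K) is not invertible. The finite-dimensional Fredholm alternative says: either (I - K) is invertible, or ker(I - K) ≠ {0} and then range(I - K) = ker((I - K)^*)^⊥, with dim ker(I - K) = dim ker((I - K)^*). We are in the second case, so we need both kernels. Kernel of I - K: (I - K) u = u - u (v·u) = u - u = 0, so ker(I - K) = span{u} = span{(1, 2, -3)} (it is exactly 1-dimensional because rank(I - K) = 2). Kernel of the adjoint: K is real, so (I - K)^* = I - K^T = I - v u^T, and (I - v u^T) v = v - v (u·v) = 0; hence ker((I - K)^*) = span{v} = span{(-1, 1, 0)}. Therefore (I - K) x = y is solvable iff <y, v> = 0, i.e. iff -y_1 + y_2 = 0. When this holds, K y = u (v·y) = 0, so (I - K) y = y and x = y is a particular solution; the full solution set is the line x = y + c·u = y + c·(1, 2, -3), c ∈ C.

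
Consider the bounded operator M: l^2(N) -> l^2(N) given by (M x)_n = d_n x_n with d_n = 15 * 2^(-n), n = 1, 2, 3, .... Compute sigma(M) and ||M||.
sigma(M) = {15 * 2^(-n) : n ≥ 1} ∪ {0}; ||M|| = 15/2

A bounded diagonal operator on l^2 with diagonal entries d_n has spectrum equal to the closure of {d_n : n ≥ 1}: every d_n is an eigenvalue (with eigenvector e_n), so {d_n} ⊂ sigma(M); the spectrum is closed, so its closure is too; and for lambda not in the closure, (M - lambda I) has bounded inverse (the diagonal entries 1/(d_n - lambda) are bounded). For our sequence d_n = 15 * 2^(-n), n = 1, 2, 3, ...:
  - {d_n} = {15 * 2^(-n) : n ≥ 1}; the only limit point is 0
  - closure = {15 * 2^(-n) : n ≥ 1} ∪ {0}
For the norm: a diagonal operator has ||M|| = sup_n |d_n|. Here d_n = 15 * 2^(-n) is positive and decreasing, so sup_n |d_n| = d_1 = 15/2. So ||M|| = 15/2.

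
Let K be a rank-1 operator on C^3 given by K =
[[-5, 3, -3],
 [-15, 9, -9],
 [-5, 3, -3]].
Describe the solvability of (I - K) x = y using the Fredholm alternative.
(I - K) is singular (det(I - K) = 0, i.e. 1 ∈ sigma(K)). (I - K) x = y is solvable iff y ⊥ ker((I - K)^*) = span{(-5, 3, -3)}, i.e. iff -5y_1 + 3y_2 - 3y_3 = 0. When solvable, the solutions are x = y + c·(1, 3, 1), c arbitrary (ker(I - K) = span{(1, 3, 1)}, dimension 1).

K has rank 1, so it is an outer product K = u v^T: every row of K is a multiple of one row vector. Reading off the entries, u = (1, 3, 1) and v = (-5, 3, -3) (row i of K equals u_i·v^T). A rank-one matrix u v^T satisfies K u = u (v·u) and kills the (2)-dimensional subspace v^⊥, so its characteristic polynomial is lambda^2 (lambda - v·u) with v·u = tr K = 1. Hence the eigenvalues of I - K are 1 (multiplicity 2) and 1 - (1) = 0, so det(I - K) = 0. (Direct check: I - K =
[[6, -3, 3],
 [15, -8, 9],
 [5, -3, 4]]
has determinant 0.) So 1 is an eigenvalue of K and (I - K) is not invertible. The finite-dimensional Fredholm alternative says: either (I - K) is invertible, or ker(I - K) ≠ {0} and then range(I - K) = ker((I - K)^*)^⊥, with dim ker(I - K) = dim ker((I - K)^*). We are in the second case, so we need both kernels. Kernel of I - K: (I - K) u = u - u (v·u) = u - u = 0, so ker(I - K) = span{u} = span{(1, 3, 1)} (it is exactly 1-dimensional because rank(I - K) = 2). Kernel of the adjoint: K is real, so (I - K)^* = I - K^T = I - v u^T, and (I - v u^T) v = v - v (u·v) = 0; hence ker((I - K)^*) = span{v} = span{(-5, 3, -3)}. Therefore (I - K) x = y is solvable iff <y, v> = 0, i.e. iff -5y_1 + 3y_2 - 3y_3 = 0. When this holds, K y = u (v·y) = 0, so (I - K) y = y and x = y is a particular solution; the full solution set is the line x = y + c·u = y + c·(1, 3, 1), c ∈ C.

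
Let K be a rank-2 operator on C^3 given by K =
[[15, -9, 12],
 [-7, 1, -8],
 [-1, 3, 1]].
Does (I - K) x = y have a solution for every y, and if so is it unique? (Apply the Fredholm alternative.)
(I - K) is invertible (det(I - K) = -12 ≠ 0), so for every y in C^3 the equation (I - K) x = y has a unique solution.

K has rank 2 and factors as K = U V^T = u1 v1^T + u2 v2^T with u1 = (-3, -1, 2), v1 = (-2, 2, -1), u2 = (3, -3, 1), v2 = (3, -1, 3) (multiplying out reproduces the displayed K). The nonzero eigenvalues of U V^T coincide with those of the 2 x 2 matrix G = V^T U = [[v1·u1, v1·u2], [v2·u1, v2·u2]] = [[2, -13], [-2, 15]], and by the Sylvester determinant identity det(I_3 - U V^T) = det(I_2 - V^T U) = det([[-1, 13], [2, -14]]) = (-1)(-14) - (13)(2) = -12. (Direct check: I - K =
[[-14, 9, -12],
 [7, 0, 8],
 [1, -3, 0]]
has determinant -12.) The finite-dimensional Fredholm alternative says: either (I - K) is invertible, or ker(I - K) ≠ {0} and then range(I - K) = ker((I - K)^*)^⊥, with dim ker(I - K) = dim ker((I - K)^*). Since det(I - K) ≠ 0, 1 is not an eigenvalue of K and ker(I - K) = {0}, so we are in the first case: for every y there is a unique x = (I - K)^(-1) y. (Explicitly, by the Woodbury identity, (I - U V^T)^(-1) = I + U (I_2 - G)^(-1) V^T.)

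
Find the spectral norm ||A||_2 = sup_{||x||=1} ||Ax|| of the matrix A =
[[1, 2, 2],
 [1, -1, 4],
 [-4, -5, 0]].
||A||_2 ≈ 6.8078 (= sqrt(largest eigenvalue of A^T A))

||A||_2 = sigma_max(A) = sqrt(lambda_max(A^T A)). Form the symmetric matrix M = A^T A =
[[18, 21, 6],
 [21, 30, 0],
 [6, 0, 20]].
Its characteristic polynomial (trace, sum of principal 2x2 minors, determinant of M give the coefficients) is
  p(λ) = det(λ I - M) = λ^3 - 68λ^2 + 1023λ - 900.
No integer candidate from the rational root theorem (±divisors of 900) is a root, so the roots are irrational. The cubic discriminant is Δ = 529865028 > 0, so there are three distinct real roots. p(0) = -900 and p(1) = 56 have opposite signs, so a root lies in (0, 1); Newton's method refines it to λ ≈ 0.9374. p(20) = 360 and p(21) = -144 have opposite signs, so a root lies in (20, 21); Newton's method refines it to λ ≈ 20.7168. p(46) = -394 and p(47) = 792 have opposite signs, so a root lies in (46, 47); Newton's method refines it to λ ≈ 46.3458. Check (Vieta): the three roots sum to 68, matching tr M = 68.
So the eigenvalues of A^T A are ≈ 0.9374, 20.7168, 46.3458 (all ≥ 0, as they must be for A^T A). The largest is λ_max ≈ 46.3458, hence ||A||_2 = sqrt(λ_max) ≈ 6.8078.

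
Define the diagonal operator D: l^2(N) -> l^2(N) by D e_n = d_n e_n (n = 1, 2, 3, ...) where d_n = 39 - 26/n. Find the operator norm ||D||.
||D|| = 39

For a diagonal operator on l^2 with entries d_n, ||D|| = sup_n |d_n|. Here d_1 = 13, d_2 = 26, ..., and d_n = 39 - 26/n increases monotonically toward 39. All terms lie in [13, 39), so |d_n| = d_n and the supremum is the limit 39, which is not attained by any individual d_n. Hence ||D|| = 39.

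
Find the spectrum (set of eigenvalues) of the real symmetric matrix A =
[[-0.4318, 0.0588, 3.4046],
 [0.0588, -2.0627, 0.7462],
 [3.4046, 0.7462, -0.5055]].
sigma(A) ≈ {-4, -2, 3}

A is real symmetric, so its spectrum consists of real eigenvalues. Expanding the characteristic polynomial of the displayed matrix gives
  det(λ I - A) = p(λ) = λ^3 + (3)λ^2 + (-10)λ + (-24).
Solving p(λ) = 0 yields eigenvalues ≈ -4, -2, 3. (A is shown rounded to 4 decimals, so these recover the underlying integer eigenvalues to within that precision.)
Verification: the trace of A = -3 equals the sum of eigenvalues -3, and det(A) ≈ 24.0001 matches the eigenvalue product 24.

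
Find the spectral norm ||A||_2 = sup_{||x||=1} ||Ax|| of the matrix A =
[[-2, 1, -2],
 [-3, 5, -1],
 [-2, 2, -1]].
||A||_2 ≈ 7.0114 (= sqrt(largest eigenvalue of A^T A))

||A||_2 = sigma_max(A) = sqrt(lambda_max(A^T A)). Form the symmetric matrix M = A^T A =
[[17, -21, 9],
 [-21, 30, -9],
 [9, -9, 6]].
Its characteristic polynomial (trace, sum of principal 2x2 minors, determinant of M give the coefficients) is
  p(λ) = det(λ I - M) = λ^3 - 53λ^2 + 189λ - 9.
No integer candidate from the rational root theorem (±divisors of 9) is a root, so the roots are irrational. The cubic discriminant is Δ = 69596208 > 0, so there are three distinct real roots. p(0) = -9 and p(1) = 128 have opposite signs, so a root lies in (0, 1); Newton's method refines it to λ ≈ 0.0483. p(3) = 108 and p(4) = -37 have opposite signs, so a root lies in (3, 4); Newton's method refines it to λ ≈ 3.7927. p(49) = -352 and p(50) = 1941 have opposite signs, so a root lies in (49, 50); Newton's method refines it to λ ≈ 49.1591. Check (Vieta): the three roots sum to 53, matching tr M = 53.
So the eigenvalues of A^T A are ≈ 0.0483, 3.7927, 49.1591 (all ≥ 0, as they must be for A^T A). The largest is λ_max ≈ 49.1591, hence ||A||_2 = sqrt(λ_max) ≈ 7.0114.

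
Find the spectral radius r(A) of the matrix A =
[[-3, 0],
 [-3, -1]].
r(A) = 3

The eigenvalues of A are the roots of its characteristic polynomial. With M = A (coefficients from the trace and determinant):
  p(λ) = det(λ I - M) = λ^2 + 4λ + 3.
For λ^2 + 4λ + 3 the discriminant is 4. It is a perfect square (2^2), so the roots are rational: λ = (-4 ± 2)/2 = -1, -3.
Thus the eigenvalues (to 4 decimals) are -1 (modulus 1); -3 (modulus 3). The spectral radius is the largest modulus: r(A) = 3. (Cross-check: r(A) ≤ ||A||_2 ≈ 4.3028; equality holds whenever A is normal, though it can also hold for some non-normal A.)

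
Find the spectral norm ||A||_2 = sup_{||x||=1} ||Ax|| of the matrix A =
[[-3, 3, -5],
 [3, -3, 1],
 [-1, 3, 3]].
||A||_2 ≈ 7.554 (= sqrt(largest eigenvalue of A^T A))

||A||_2 = sigma_max(A) = sqrt(lambda_max(A^T A)). Form the symmetric matrix M = A^T A =
[[19, -21, 15],
 [-21, 27, -9],
 [15, -9, 35]].
Its characteristic polynomial (trace, sum of principal 2x2 minors, determinant of M give the coefficients) is
  p(λ) = det(λ I - M) = λ^3 - 81λ^2 + 1376λ - 576.
No integer candidate from the rational root theorem (±divisors of 576) is a root, so the roots are irrational. The cubic discriminant is Δ = 1923476224 > 0, so there are three distinct real roots. p(0) = -576 and p(1) = 720 have opposite signs, so a root lies in (0, 1); Newton's method refines it to λ ≈ 0.4294. p(23) = 390 and p(24) = -384 have opposite signs, so a root lies in (23, 24); Newton's method refines it to λ ≈ 23.5073. p(57) = -120 and p(58) = 1860 have opposite signs, so a root lies in (57, 58); Newton's method refines it to λ ≈ 57.0633. Check (Vieta): the three roots sum to 81, matching tr M = 81.
So the eigenvalues of A^T A are ≈ 0.4294, 23.5073, 57.0633 (all ≥ 0, as they must be for A^T A). The largest is λ_max ≈ 57.0633, hence ||A||_2 = sqrt(λ_max) ≈ 7.554.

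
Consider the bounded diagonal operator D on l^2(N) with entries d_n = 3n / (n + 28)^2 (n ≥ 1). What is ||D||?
||D|| = 3/112 (attained at n = 28)

For D diagonal, ||D|| = sup_n |d_n|. Treat f(x) = 3x / (x + 28)^2 for real x > 0. By the quotient rule, f'(x) = 3(28 - x)/(x + 28)^3, which is positive for x < 28 and negative for x > 28. So f has a unique maximum at x = 28, and since 28 is a positive integer, the supremum over n ≥ 1 is attained at n = 28: d_28 = 3·28/(28 + 28)^2 = 3·28/3136 = 3/112. Hence ||D|| = 3/112.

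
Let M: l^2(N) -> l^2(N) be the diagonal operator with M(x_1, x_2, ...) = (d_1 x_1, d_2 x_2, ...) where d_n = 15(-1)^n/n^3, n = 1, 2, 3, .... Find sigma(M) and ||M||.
sigma(M) = {15(-1)^n/n^3 : n ≥ 1} ∪ {0}; ||M|| = 15

A bounded diagonal operator on l^2 with diagonal entries d_n has spectrum equal to the closure of {d_n : n ≥ 1}: every d_n is an eigenvalue (with eigenvector e_n), so {d_n} ⊂ sigma(M); the spectrum is closed, so its closure is too; and for lambda not in the closure, (M - lambda I) has bounded inverse (the diagonal entries 1/(d_n - lambda) are bounded). For our sequence d_n = 15(-1)^n/n^3, n = 1, 2, 3, ...:
  - {d_n} = {15(-1)^n/n^3 : n ≥ 1}; the only limit point is 0
  - closure = {15(-1)^n/n^3 : n ≥ 1} ∪ {0}
For the norm: a diagonal operator has ||M|| = sup_n |d_n|. Here |d_n| = 15/n^3 is decreasing, so sup_n |d_n| = |d_1| = 15. So ||M|| = 15.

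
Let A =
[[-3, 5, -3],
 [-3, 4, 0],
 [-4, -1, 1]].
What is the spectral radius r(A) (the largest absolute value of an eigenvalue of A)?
r(A) ≈ 3.8128

The eigenvalues of A are the roots of its characteristic polynomial. With M = A (coefficients from the trace, the sum of principal 2x2 minors, and det A):
  p(λ) = det(λ I - M) = λ^3 - 2λ^2 - 8λ + 54.
No integer candidate from the rational root theorem (±divisors of 54) is a root, so the roots are irrational. The cubic discriminant is Δ = -59148 < 0, so there is one real root and a complex-conjugate pair. p(-4) = -10 and p(-3) = 33 have opposite signs, so a root lies in (-4, -3); Newton's method refines it to λ ≈ -3.8128. Dividing out (λ - (-3.8128)) leaves approximately λ^2 - 5.8128λ + 14.1629. For λ^2 - 5.8128λ + 14.1629 the discriminant is -22.8631. It is negative, so the remaining roots are the complex-conjugate pair λ ≈ 2.9064 ± 2.3908i. Their product equals the constant term, so |λ|^2 ≈ 14.1629 and |λ| ≈ 3.7634.
Thus the eigenvalues (to 4 decimals) are -3.8128 (modulus 3.8128); 2.9064 ± 2.3908i (modulus 3.7634). The spectral radius is the largest modulus: r(A) ≈ 3.8128. (Cross-check: r(A) ≤ ||A||_2 ≈ 8.1057; equality holds whenever A is normal, though it can also hold for some non-normal A.)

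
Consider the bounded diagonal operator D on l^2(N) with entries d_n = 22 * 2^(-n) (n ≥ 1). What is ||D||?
||D|| = 11 (attained at n = 1)

For D diagonal, ||D|| = sup_n |d_n|. The sequence d_n = 22 * 2^(-n) is positive and strictly decreasing (ratio 2^(-1) < 1), so the supremum is d_1 = 22/2 = 11. Hence ||D|| = 11.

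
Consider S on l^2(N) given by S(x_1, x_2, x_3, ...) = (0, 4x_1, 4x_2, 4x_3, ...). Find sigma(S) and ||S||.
sigma(S) = closed disk {z in C : |z| ≤ 4}; ||S|| = 4

Note S = 4·U where U is the unit right shift (U x)_k = x_{k-1} (with x_0 := 0); so ||S|| = 4||U|| and sigma(S) = 4·sigma(U). ||S x||^2 = sum_{k≥1} |4x_k|^2 = 16||x||^2, so ||S|| = 4 and sigma(S) ⊂ {|z| ≤ 4}. For any |lambda| < 4, the equation (S - lambda I) x = 0 forces x_1 = 0, then 4x_k = lambda x_{k+1} ⇒ x = 0, so S has no eigenvalues. But (S - lambda I) is not surjective for |lambda| < 4: solving (S - lambda I) x = e_1 would require x_n proportional to (lambda/4)^(-n), which is not in l^2. So every |lambda| < 4 lies in the residual spectrum. The boundary |lambda| = 4 is in the approximate point spectrum (the spectrum is closed). Hence sigma(S) is the closed disk of radius 4.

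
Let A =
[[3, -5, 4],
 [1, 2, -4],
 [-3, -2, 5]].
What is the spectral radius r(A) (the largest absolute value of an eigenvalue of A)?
r(A) ≈ 6.5656

The eigenvalues of A are the roots of its characteristic polynomial. With M = A (coefficients from the trace, the sum of principal 2x2 minors, and det A):
  p(λ) = det(λ I - M) = λ^3 - 10λ^2 + 40λ + 13.
No integer candidate from the rational root theorem (±divisors of 13) is a root, so the roots are irrational. The cubic discriminant is Δ = -142163 < 0, so there is one real root and a complex-conjugate pair. p(-1) = -38 and p(0) = 13 have opposite signs, so a root lies in (-1, 0); Newton's method refines it to λ ≈ -0.3016. Dividing out (λ - (-0.3016)) leaves approximately λ^2 - 10.3016λ + 43.1067. For λ^2 - 10.3016λ + 43.1067 the discriminant is -66.3044. It is negative, so the remaining roots are the complex-conjugate pair λ ≈ 5.1508 ± 4.0714i. Their product equals the constant term, so |λ|^2 ≈ 43.1067 and |λ| ≈ 6.5656.
Thus the eigenvalues (to 4 decimals) are -0.3016 (modulus 0.3016); 5.1508 ± 4.0714i (modulus 6.5656). The spectral radius is the largest modulus: r(A) ≈ 6.5656. (Cross-check: r(A) ≤ ||A||_2 ≈ 9.2133; equality holds whenever A is normal, though it can also hold for some non-normal A.)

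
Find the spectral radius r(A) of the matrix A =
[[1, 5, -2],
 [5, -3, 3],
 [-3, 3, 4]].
r(A) ≈ 7.6719

The eigenvalues of A are the roots of its characteristic polynomial. With M = A (coefficients from the trace, the sum of principal 2x2 minors, and det A):
  p(λ) = det(λ I - M) = λ^3 - 2λ^2 - 51λ + 178.
No integer candidate from the rational root theorem (±divisors of 178) is a root, so the roots are irrational. The cubic discriminant is Δ = 18044 > 0, so there are three distinct real roots. p(-8) = -54 and p(-7) = 94 have opposite signs, so a root lies in (-8, -7); Newton's method refines it to λ ≈ -7.6719. p(4) = 6 and p(5) = -2 have opposite signs, so a root lies in (4, 5); Newton's method refines it to λ ≈ 4.4061. p(5) = -2 and p(6) = 16 have opposite signs, so a root lies in (5, 6); Newton's method refines it to λ ≈ 5.2658. Check (Vieta): the three roots sum to 2, matching tr M = 2.
Thus the eigenvalues (to 4 decimals) are -7.6719 (modulus 7.6719); 4.4061 (modulus 4.4061); 5.2658 (modulus 5.2658). The spectral radius is the largest modulus: r(A) ≈ 7.6719. (Cross-check: r(A) ≤ ||A||_2 ≈ 7.7221; equality holds whenever A is normal, though it can also hold for some non-normal A.)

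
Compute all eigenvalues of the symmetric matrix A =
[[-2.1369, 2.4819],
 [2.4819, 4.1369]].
sigma(A) ≈ {-3, 5}

A is real symmetric, so its spectrum consists of real eigenvalues. Expanding the characteristic polynomial of the displayed matrix gives
  det(λ I - A) = p(λ) = λ^2 + (-2)λ + (-15).
Solving p(λ) = 0 yields eigenvalues ≈ -3, 5. (A is shown rounded to 4 decimals, so these recover the underlying integer eigenvalues to within that precision.)
Verification: the trace of A = 2 equals the sum of eigenvalues 2, and det(A) ≈ -15.0000 matches the eigenvalue product -15.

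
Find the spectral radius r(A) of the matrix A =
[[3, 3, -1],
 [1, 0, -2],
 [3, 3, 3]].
r(A) ≈ 4.3763

The eigenvalues of A are the roots of its characteristic polynomial. With M = A (coefficients from the trace, the sum of principal 2x2 minors, and det A):
  p(λ) = det(λ I - M) = λ^3 - 6λ^2 + 15λ + 12.
No integer candidate from the rational root theorem (±divisors of 12) is a root, so the roots are irrational. The cubic discriminant is Δ = -18360 < 0, so there is one real root and a complex-conjugate pair. p(-1) = -10 and p(0) = 12 have opposite signs, so a root lies in (-1, 0); Newton's method refines it to λ ≈ -0.6266. Dividing out (λ - (-0.6266)) leaves approximately λ^2 - 6.6266λ + 19.152. For λ^2 - 6.6266λ + 19.152 the discriminant is -32.6966. It is negative, so the remaining roots are the complex-conjugate pair λ ≈ 3.3133 ± 2.859i. Their product equals the constant term, so |λ|^2 ≈ 19.152 and |λ| ≈ 4.3763.
Thus the eigenvalues (to 4 decimals) are -0.6266 (modulus 0.6266); 3.3133 ± 2.859i (modulus 4.3763). The spectral radius is the largest modulus: r(A) ≈ 4.3763. (Cross-check: r(A) ≤ ||A||_2 ≈ 6.2079; equality holds whenever A is normal, though it can also hold for some non-normal A.)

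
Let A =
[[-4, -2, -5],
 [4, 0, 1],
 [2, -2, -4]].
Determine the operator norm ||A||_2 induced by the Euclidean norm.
||A||_2 ≈ 7.7837 (= sqrt(largest eigenvalue of A^T A))

||A||_2 = sigma_max(A) = sqrt(lambda_max(A^T A)). Form the symmetric matrix M = A^T A =
[[36, 4, 16],
 [4, 8, 18],
 [16, 18, 42]].
Its characteristic polynomial (trace, sum of principal 2x2 minors, determinant of M give the coefficients) is
  p(λ) = det(λ I - M) = λ^3 - 86λ^2 + 1540λ - 16.
No integer candidate from the rational root theorem (±divisors of 16) is a root, so the roots are irrational. The cubic discriminant is Δ = 2928725824 > 0, so there are three distinct real roots. p(0) = -16 and p(1) = 1439 have opposite signs, so a root lies in (0, 1); Newton's method refines it to λ ≈ 0.0104. p(25) = 359 and p(26) = -536 have opposite signs, so a root lies in (25, 26); Newton's method refines it to λ ≈ 25.4037. p(60) = -1216 and p(61) = 899 have opposite signs, so a root lies in (60, 61); Newton's method refines it to λ ≈ 60.5859. Check (Vieta): the three roots sum to 86, matching tr M = 86.
So the eigenvalues of A^T A are ≈ 0.0104, 25.4037, 60.5859 (all ≥ 0, as they must be for A^T A). The largest is λ_max ≈ 60.5859, hence ||A||_2 = sqrt(λ_max) ≈ 7.7837.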